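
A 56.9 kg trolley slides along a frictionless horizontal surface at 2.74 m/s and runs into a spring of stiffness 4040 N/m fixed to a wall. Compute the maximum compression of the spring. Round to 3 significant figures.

Conservation of energy between contact and max compression: ½mv² = ½kx²
x = v√(m/k) = 2.74 × √(56.9/4040) = 0.3252 m

x = 0.325 m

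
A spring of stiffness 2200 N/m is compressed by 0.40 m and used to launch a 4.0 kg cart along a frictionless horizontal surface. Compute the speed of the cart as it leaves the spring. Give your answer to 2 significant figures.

Spring PE converts entirely to kinetic energy: ½kx² = ½mv²
v = x√(k/m) = 0.40 × √(2200/4.0) = 9.381 m/s

v = 9.4 m/s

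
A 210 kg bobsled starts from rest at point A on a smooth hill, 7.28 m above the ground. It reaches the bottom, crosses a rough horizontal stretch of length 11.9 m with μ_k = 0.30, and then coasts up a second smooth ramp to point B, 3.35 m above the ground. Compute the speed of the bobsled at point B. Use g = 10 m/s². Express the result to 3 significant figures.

Energy at A: mgh₁ = (210)(10)(7.28) = 15288 J
Friction loss: W_f = μ_k mg d = 7497 J
At B: ½mv² + mgh₂ = mgh₁ − W_f
½mv² = 15288 − 7497 − 7035.0 = 756.00 J
v = √(2 × 756.00/210) = 2.683 m/s

v = 2.68 m/s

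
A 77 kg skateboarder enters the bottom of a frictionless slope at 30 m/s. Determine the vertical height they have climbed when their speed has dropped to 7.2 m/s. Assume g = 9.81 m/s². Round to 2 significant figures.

Conservation of energy: ½mv₁² = ½mv₂² + mgh
h = (v₁² − v₂²)/(2g) = (30² − 7.2²)/(2 × 9.81) = 43.23 m

h = 43 m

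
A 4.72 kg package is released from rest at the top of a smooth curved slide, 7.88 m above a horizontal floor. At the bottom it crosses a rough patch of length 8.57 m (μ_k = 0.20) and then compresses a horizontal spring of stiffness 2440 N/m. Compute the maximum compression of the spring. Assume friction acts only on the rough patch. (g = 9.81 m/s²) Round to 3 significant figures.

Initial energy: E₁ = mgh = (4.72)(9.81)(7.88) = 364.87 J
Friction removes W_f = μ_k mg d = (0.20)(4.72)(9.81)(8.57) = 79.36 J
Energy reaching the spring: E = 364.87 − 79.36 = 285.51 J
At max compression ½kx² = E ⇒ x = √(2E/k) = √(2 × 285.51/2440) = 0.4838 m

x = 0.484 m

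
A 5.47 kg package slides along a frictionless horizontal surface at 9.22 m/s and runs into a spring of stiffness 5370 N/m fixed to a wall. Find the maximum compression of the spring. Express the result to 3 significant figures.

x = 0.294 m

Conservation of energy between contact and max compression: ½mv² = ½kx²
x = v√(m/k) = 9.22 × √(5.47/5370) = 0.2943 m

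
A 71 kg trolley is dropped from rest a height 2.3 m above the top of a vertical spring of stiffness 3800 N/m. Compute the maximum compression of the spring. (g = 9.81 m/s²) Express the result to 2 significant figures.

x = 1.1 m

Let x be the compression. The total drop is H + x, and the trolley is instantaneously at rest at max compression, so energy conservation gives:
mg(H + x) = ½kx²
½(3800)x² − (71)(9.81)x − (71)(9.81)(2.3) = 0
1900x² − 696.5x − 1602 = 0
x = [696.5 + √(485126 + 1.2175e+07)]/(2 × 1900) = 1.120 m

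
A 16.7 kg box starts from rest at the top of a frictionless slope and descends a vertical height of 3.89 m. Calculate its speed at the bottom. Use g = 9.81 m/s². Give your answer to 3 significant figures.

Energy conservation between the two points: mgh = ½mv²
v = √(2gh) = √(2 × 9.81 × 3.89) = √76.322 = 8.736 m/s

v = 8.74 m/s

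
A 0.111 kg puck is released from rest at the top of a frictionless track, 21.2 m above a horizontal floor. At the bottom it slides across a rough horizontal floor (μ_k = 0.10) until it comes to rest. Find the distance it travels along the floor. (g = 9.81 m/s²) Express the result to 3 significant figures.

d = 212 m

Energy bookkeeping (friction removes W_f = μ_k N d):
At rest all PE has been dissipated by friction: mgh = μ_k m g d
d = h/μ_k = 21.2/0.10 = 212.0 m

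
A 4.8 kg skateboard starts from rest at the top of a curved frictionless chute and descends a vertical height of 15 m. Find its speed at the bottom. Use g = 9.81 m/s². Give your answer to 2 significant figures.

Equating total energy at the two states: mgh = ½mv²
The mass cancels from both sides.
v = √(2gh) = √(2 × 9.81 × 15) = √294.30 = 17.16 m/s

v = 17 m/s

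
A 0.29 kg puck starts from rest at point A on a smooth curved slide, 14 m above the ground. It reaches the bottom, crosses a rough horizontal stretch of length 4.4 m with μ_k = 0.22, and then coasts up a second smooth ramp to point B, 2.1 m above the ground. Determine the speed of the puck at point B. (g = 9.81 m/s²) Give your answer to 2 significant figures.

v = 15 m/s

Energy at A: mgh₁ = (0.29)(9.81)(14) = 39.829 J
Friction loss: W_f = μ_k mg d = 2.754 J
At B: ½mv² + mgh₂ = mgh₁ − W_f
½mv² = 39.829 − 2.754 − 5.9743 = 31.100 J
v = √(2 × 31.100/0.29) = 14.65 m/s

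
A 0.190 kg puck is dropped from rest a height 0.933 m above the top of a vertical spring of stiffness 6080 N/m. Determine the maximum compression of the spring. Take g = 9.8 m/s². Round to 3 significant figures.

x = 0.0242 m

Take the reference level at the top of the uncompressed spring. At max compression the puck has fallen H + x and is momentarily at rest:
mg(H + x) = ½kx²
½(6080)x² − (0.190)(9.8)x − (0.190)(9.8)(0.933) = 0
3040x² − 1.862x − 1.737 = 0
x = [1.862 + √(3.467 + 21125)]/(2 × 3040) = 0.02421 m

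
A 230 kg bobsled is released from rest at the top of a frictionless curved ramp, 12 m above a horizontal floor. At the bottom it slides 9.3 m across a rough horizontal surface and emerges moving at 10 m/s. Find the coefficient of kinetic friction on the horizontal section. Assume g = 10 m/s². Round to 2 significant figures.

μ_k = 0.75

Energy bookkeeping (friction removes W_f = μ_k N d):
mgh = ½mv² + μ_k m g d
mgh = 27600 J; ½mv² = 11500 J
W_f = 27600 − 11500 = 16100 J
μ_k = W_f/(mg·d) = 16100/(2300 × 9.3) = 0.7527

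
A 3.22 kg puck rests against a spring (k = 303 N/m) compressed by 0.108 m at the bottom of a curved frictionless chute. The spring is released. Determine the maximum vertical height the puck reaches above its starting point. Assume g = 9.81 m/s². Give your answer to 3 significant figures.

At maximum height the puck is at rest, so ½kx² = mgh
h = kx²/(2mg) = (303)(0.108)²/(2 × 3.22 × 9.81) = 0.05594 m

h = 0.0559 m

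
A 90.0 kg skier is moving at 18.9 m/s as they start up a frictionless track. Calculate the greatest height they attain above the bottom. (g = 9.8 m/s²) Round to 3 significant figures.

h = 18.2 m

By energy conservation, ½mv² = mgh
h = v²/(2g) = 18.9²/(2 × 9.8) = 18.22 m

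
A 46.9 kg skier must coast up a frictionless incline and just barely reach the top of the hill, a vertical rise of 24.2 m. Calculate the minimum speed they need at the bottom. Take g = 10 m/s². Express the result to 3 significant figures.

At the top they are momentarily at rest, so all KE converts to PE: ½mv² = mgh
v = √(2gh) = √(2 × 10 × 24.2) = 22.00 m/s

v = 22.0 m/s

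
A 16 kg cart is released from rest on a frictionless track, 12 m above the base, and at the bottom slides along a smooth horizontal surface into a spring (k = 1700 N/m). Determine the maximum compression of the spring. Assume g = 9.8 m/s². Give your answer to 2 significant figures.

x = 1.5 m

Gravitational PE at the top equals spring PE at max compression: mgh = ½kx²
x = √(2mgh/k) = √(2 × 16 × 9.8 × 12 / 1700) = 1.488 m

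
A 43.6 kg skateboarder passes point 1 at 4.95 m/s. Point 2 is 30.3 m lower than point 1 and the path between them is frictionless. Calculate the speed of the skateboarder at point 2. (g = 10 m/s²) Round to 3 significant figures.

v = 25.1 m/s

Equating total energy at the two states: ½mv₀² + mgh = ½mv²
v² = v₀² + 2gh = (4.95)² + 2(10)(30.3) = 630.50
v = √630.50 = 25.11 m/s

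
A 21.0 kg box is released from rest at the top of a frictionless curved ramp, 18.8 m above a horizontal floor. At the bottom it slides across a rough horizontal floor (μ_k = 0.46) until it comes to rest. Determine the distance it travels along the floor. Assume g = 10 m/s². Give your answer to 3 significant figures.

d = 40.9 m

Applying the work–energy principle:
At rest all PE has been dissipated by friction: mgh = μ_k m g d
d = h/μ_k = 18.8/0.46 = 40.87 m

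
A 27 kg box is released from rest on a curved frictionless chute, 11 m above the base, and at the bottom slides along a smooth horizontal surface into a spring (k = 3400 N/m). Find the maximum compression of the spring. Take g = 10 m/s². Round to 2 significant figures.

At max compression the box is momentarily at rest: mgh = ½kx²
x = √(2mgh/k) = √(2 × 27 × 10 × 11 / 3400) = 1.322 m

x = 1.3 m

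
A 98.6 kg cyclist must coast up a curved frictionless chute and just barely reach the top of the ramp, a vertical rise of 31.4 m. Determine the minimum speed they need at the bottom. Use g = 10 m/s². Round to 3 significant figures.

v = 25.1 m/s

At the top they are momentarily at rest, so all KE converts to PE: ½mv² = mgh
v = √(2gh) = √(2 × 10 × 31.4) = 25.06 m/s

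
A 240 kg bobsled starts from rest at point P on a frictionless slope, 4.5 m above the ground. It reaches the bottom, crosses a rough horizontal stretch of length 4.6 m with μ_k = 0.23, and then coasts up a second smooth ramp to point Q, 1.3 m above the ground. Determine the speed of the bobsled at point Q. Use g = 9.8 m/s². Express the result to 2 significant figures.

v = 6.5 m/s

Energy at P: mgh₁ = (240)(9.8)(4.5) = 10584 J
Friction loss: W_f = μ_k mg d = 2488 J
At Q: ½mv² + mgh₂ = mgh₁ − W_f
½mv² = 10584 − 2488 − 3057.6 = 5038.0 J
v = √(2 × 5038.0/240) = 6.479 m/s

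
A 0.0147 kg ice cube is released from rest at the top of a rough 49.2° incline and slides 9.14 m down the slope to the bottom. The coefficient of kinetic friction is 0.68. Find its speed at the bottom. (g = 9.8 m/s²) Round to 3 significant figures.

v = 7.48 m/s

Energy: mgh = ½mv² + W_f, with h = L sinθ and W_f = μ_k (mg cosθ) L
mgh = mgL sinθ = (0.0147)(9.8)(9.14)sin49.2° = 0.99674 J
W_f = μ_k mg cosθ · L = (0.68)(0.0147)(9.8)cos49.2°·9.14 = 0.5850 J
½mv² = 0.99674 − 0.5850 = 0.41169 J
v = √(2 × 0.41169/0.0147) = 7.484 m/s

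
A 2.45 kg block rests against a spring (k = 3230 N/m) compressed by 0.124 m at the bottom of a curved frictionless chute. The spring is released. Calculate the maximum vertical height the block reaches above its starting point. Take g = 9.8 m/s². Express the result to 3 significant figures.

At maximum height the block is at rest, so ½kx² = mgh
h = kx²/(2mg) = (3230)(0.124)²/(2 × 2.45 × 9.8) = 1.034 m

h = 1.03 m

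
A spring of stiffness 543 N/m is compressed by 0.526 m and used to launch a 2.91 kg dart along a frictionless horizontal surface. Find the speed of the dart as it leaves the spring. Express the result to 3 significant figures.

v = 7.19 m/s

The dart leaves the spring when the spring is at natural length, so ½kx² = ½mv²
v = x√(k/m) = 0.526 × √(543/2.91) = 7.185 m/s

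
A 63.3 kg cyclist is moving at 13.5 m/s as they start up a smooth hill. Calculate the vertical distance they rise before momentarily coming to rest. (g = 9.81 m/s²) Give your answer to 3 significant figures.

By energy conservation, ½mv² = mgh
h = v²/(2g) = 13.5²/(2 × 9.81) = 9.289 m

h = 9.29 m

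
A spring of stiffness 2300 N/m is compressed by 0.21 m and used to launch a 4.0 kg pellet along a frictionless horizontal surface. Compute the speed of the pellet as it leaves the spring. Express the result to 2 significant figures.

The pellet leaves the spring when the spring is at natural length, so ½kx² = ½mv²
v = x√(k/m) = 0.21 × √(2300/4.0) = 5.036 m/s

v = 5.0 m/s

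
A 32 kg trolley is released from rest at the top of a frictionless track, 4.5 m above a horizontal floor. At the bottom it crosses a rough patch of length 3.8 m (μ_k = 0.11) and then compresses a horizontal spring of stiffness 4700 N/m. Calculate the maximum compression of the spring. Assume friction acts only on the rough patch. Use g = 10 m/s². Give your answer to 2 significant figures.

Initial energy: E₁ = mgh = (32)(10)(4.5) = 1440.0 J
Friction removes W_f = μ_k mg d = (0.11)(32)(10)(3.8) = 133.8 J
Energy reaching the spring: E = 1440.0 − 133.8 = 1306.2 J
At max compression ½kx² = E ⇒ x = √(2E/k) = √(2 × 1306.2/4700) = 0.7456 m

x = 0.75 m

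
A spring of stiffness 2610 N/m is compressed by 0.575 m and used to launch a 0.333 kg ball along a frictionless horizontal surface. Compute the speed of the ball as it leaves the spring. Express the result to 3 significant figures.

v = 50.9 m/s

The ball leaves the spring when the spring is at natural length, so ½kx² = ½mv²
v = x√(k/m) = 0.575 × √(2610/0.333) = 50.91 m/s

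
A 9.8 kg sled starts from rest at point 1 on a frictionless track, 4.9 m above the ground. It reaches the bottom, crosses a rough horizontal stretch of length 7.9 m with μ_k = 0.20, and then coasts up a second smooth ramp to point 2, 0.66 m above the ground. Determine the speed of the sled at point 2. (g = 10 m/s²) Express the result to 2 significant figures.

Energy at 1: mgh₁ = (9.8)(10)(4.9) = 480.20 J
Friction loss: W_f = μ_k mg d = 154.8 J
At 2: ½mv² + mgh₂ = mgh₁ − W_f
½mv² = 480.20 − 154.8 − 64.680 = 260.68 J
v = √(2 × 260.68/9.8) = 7.294 m/s

v = 7.3 m/s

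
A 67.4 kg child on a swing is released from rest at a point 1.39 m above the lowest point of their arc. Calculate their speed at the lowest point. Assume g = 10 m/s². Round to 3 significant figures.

By conservation of mechanical energy, mgh = ½mv²
v = √(2gh) = √(2 × 10 × 1.39) = √27.800 = 5.273 m/s

v = 5.27 m/s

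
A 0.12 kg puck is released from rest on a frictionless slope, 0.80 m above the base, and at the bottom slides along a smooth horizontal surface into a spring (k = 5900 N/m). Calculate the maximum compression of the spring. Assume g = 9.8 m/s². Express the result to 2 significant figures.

Gravitational PE at the top equals spring PE at max compression: mgh = ½kx²
x = √(2mgh/k) = √(2 × 0.12 × 9.8 × 0.80 / 5900) = 0.01786 m

x = 0.018 m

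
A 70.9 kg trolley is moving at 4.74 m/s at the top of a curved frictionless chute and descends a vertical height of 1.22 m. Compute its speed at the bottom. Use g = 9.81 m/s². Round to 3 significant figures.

v = 6.81 m/s

By conservation of mechanical energy, ½mv₀² + mgh = ½mv²
The mass cancels from both sides.
v² = v₀² + 2gh = (4.74)² + 2(9.81)(1.22) = 46.404
v = √46.404 = 6.812 m/s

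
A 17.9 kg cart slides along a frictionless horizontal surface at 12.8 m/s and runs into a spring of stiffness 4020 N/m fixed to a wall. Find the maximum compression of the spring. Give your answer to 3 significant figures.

x = 0.854 m

At max compression the cart is momentarily at rest: ½mv² = ½kx²
x = v√(m/k) = 12.8 × √(17.9/4020) = 0.8541 m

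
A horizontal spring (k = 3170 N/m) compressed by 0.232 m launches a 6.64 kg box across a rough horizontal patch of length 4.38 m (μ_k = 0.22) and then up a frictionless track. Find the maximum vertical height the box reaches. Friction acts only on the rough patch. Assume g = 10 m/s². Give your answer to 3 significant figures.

h = 0.321 m

Spring energy: E₀ = ½kx² = ½(3170)(0.232)² = 85.311 J
Friction: W_f = μ_k mg d = (0.22)(6.64)(10)(4.38) = 63.98 J
Energy at base of ramp: E = 85.311 − 63.98 = 21.328 J
At max height all remaining energy is PE: mgh = E ⇒ h = E/(mg) = 21.328/(6.64 × 10) = 0.3212 m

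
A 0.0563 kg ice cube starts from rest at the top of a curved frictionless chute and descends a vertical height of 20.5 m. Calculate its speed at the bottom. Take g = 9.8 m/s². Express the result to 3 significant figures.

v = 20.0 m/s

Equating total energy at the two states: mgh = ½mv²
v = √(2gh) = √(2 × 9.8 × 20.5) = √401.80 = 20.04 m/s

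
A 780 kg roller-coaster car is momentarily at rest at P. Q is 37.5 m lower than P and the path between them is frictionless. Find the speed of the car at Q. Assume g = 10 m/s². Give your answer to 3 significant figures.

v = 27.4 m/s

Energy conservation between the two points: mgh = ½mv²
The mass cancels from both sides.
v = √(2gh) = √(2 × 10 × 37.5) = √750.00 = 27.39 m/s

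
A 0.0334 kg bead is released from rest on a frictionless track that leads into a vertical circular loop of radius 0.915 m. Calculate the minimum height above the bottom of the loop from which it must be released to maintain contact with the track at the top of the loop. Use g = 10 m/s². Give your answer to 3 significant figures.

At the top, for minimum speed gravity alone supplies the centripetal force: mg = mv_top²/r ⇒ v_top² = gr = 9.150 m²/s²
Energy conservation from release height h to the top (height 2r): mgh = ½mv_top² + mg(2r)
h = v_top²/(2g) + 2r = r/2 + 2r = 5r/2 = 2.288 m

h = 2.29 m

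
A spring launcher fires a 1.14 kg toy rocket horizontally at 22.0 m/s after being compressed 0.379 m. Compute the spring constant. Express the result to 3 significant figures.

½kx² = ½mv²
k = mv²/x² = (1.14)(22.0)²/(0.379)² = 3841 N/m

k = 3840 N/m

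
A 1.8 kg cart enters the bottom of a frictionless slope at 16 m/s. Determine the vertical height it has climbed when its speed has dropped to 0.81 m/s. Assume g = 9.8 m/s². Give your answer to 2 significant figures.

Energy balance between the two points: ½mv₁² = ½mv₂² + mgh
h = (v₁² − v₂²)/(2g) = (16² − 0.81²)/(2 × 9.8) = 13.03 m

h = 13 m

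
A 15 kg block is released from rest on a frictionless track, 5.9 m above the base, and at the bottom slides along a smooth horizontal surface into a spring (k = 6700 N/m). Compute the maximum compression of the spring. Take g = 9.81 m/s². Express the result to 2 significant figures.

x = 0.51 m

At max compression the block is momentarily at rest: mgh = ½kx²
x = √(2mgh/k) = √(2 × 15 × 9.81 × 5.9 / 6700) = 0.5091 m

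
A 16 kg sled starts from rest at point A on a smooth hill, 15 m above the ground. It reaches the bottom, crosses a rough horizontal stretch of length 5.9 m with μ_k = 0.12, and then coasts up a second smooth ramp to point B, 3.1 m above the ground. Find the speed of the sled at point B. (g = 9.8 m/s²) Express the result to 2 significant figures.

v = 15 m/s

Energy at A: mgh₁ = (16)(9.8)(15) = 2352.0 J
Friction loss: W_f = μ_k mg d = 111.0 J
At B: ½mv² + mgh₂ = mgh₁ − W_f
½mv² = 2352.0 − 111.0 − 486.08 = 1754.9 J
v = √(2 × 1754.9/16) = 14.81 m/s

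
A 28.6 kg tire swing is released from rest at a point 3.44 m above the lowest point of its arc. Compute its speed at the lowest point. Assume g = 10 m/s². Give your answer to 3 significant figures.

v = 8.29 m/s

Energy conservation between the two points: mgh = ½mv²
v = √(2gh) = √(2 × 10 × 3.44) = √68.800 = 8.295 m/s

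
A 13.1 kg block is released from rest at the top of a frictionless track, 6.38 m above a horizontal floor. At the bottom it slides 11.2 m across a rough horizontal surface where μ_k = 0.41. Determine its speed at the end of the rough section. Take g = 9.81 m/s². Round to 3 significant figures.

v = 5.92 m/s

Applying the work–energy principle:
mgh = ½mv² + μ_k m g d
W_f = μ_k mg d = (0.41)(13.1)(9.81)(11.2) = 590.1 J
½mv² = mgh − W_f = 819.90 − 590.1 = 229.78 J
v = √(2 × 229.78/13.1) = 5.923 m/s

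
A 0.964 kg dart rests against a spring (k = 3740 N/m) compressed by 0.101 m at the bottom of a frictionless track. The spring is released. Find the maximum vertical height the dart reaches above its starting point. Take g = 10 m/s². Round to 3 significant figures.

At maximum height the dart is at rest, so ½kx² = mgh
h = kx²/(2mg) = (3740)(0.101)²/(2 × 0.964 × 10) = 1.979 m

h = 1.98 m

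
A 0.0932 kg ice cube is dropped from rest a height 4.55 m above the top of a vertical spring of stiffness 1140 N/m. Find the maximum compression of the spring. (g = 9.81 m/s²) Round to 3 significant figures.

Let x be the compression. The total drop is H + x, and the cube is instantaneously at rest at max compression, so energy conservation gives:
mg(H + x) = ½kx²
½(1140)x² − (0.0932)(9.81)x − (0.0932)(9.81)(4.55) = 0
570.0x² − 0.9143x − 4.160 = 0
x = [0.9143 + √(0.8359 + 9484.9)]/(2 × 570.0) = 0.08624 m

x = 0.0862 m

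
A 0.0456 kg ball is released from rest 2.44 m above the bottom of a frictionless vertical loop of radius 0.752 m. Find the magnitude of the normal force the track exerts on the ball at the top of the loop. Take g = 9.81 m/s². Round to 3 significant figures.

N = 0.666 N

Energy from release to top (height 2r): mgh = ½mv_top² + mg(2r)
v_top² = 2g(h − 2r) = 2(9.81)(2.44 − 1.504) = 18.364 m²/s²
At the top, both N and weight point toward the centre: N + mg = mv_top²/r
N = m(v_top²/r − g) = 0.0456(18.364/0.752 − 9.81) = 0.6662 N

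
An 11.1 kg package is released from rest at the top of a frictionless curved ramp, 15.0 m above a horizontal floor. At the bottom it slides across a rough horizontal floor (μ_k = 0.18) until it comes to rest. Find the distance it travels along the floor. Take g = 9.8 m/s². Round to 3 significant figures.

d = 83.3 m

Energy bookkeeping (friction removes W_f = μ_k N d):
At rest all PE has been dissipated by friction: mgh = μ_k m g d
d = h/μ_k = 15.0/0.18 = 83.33 m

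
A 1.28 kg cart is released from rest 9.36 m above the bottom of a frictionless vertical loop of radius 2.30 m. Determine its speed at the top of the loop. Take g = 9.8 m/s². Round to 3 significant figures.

v = 9.66 m/s

Energy conservation: mgh = ½mv_top² + mg(2r)
v_top² = 2g(h − 2r) = 2(9.8)(9.36 − 4.600) = 93.30
v_top = 9.659 m/s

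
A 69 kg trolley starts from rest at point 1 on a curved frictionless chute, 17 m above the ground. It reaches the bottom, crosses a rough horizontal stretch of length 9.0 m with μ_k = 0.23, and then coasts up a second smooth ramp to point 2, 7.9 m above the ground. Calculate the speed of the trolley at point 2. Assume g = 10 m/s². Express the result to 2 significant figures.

Energy at 1: mgh₁ = (69)(10)(17) = 11730 J
Friction loss: W_f = μ_k mg d = 1428 J
At 2: ½mv² + mgh₂ = mgh₁ − W_f
½mv² = 11730 − 1428 − 5451.0 = 4850.7 J
v = √(2 × 4850.7/69) = 11.86 m/s

v = 12 m/s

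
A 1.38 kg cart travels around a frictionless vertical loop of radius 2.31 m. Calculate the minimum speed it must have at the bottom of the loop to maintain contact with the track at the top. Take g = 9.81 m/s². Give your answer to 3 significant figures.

At the top: mg = mv_top²/r ⇒ v_top² = gr = 22.66 m²/s²
Energy from bottom to top (height 2r): ½mv_bot² = ½mv_top² + mg(2r)
v_bot² = gr + 4gr = 5gr = 113.3
v_bot = √(5gr) = 10.64 m/s

v = 10.6 m/s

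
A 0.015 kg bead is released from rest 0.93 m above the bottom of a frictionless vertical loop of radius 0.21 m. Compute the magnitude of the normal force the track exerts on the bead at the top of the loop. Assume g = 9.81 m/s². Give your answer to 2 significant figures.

Energy from release to top (height 2r): mgh = ½mv_top² + mg(2r)
v_top² = 2g(h − 2r) = 2(9.81)(0.93 − 0.4200) = 10.006 m²/s²
At the top, both N and weight point toward the centre: N + mg = mv_top²/r
N = m(v_top²/r − g) = 0.015(10.006/0.21 − 9.81) = 0.5676 N

N = 0.57 N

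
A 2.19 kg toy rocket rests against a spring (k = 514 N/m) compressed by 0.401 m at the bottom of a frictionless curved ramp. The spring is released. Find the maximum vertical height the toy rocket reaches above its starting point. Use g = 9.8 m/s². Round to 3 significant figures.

h = 1.93 m

All spring PE becomes gravitational PE at the highest point: ½kx² = mgh
h = kx²/(2mg) = (514)(0.401)²/(2 × 2.19 × 9.8) = 1.926 m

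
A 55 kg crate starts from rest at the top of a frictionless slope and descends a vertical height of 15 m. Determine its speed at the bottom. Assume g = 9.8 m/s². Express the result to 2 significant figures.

By conservation of mechanical energy, mgh = ½mv²
v = √(2gh) = √(2 × 9.8 × 15) = √294.00 = 17.15 m/s

v = 17 m/s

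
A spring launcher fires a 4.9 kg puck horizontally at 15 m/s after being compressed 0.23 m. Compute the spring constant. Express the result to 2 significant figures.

Spring PE at full compression equals KE at release: ½kx² = ½mv²
k = mv²/x² = (4.9)(15)²/(0.23)² = 20841 N/m

k = 21000 N/m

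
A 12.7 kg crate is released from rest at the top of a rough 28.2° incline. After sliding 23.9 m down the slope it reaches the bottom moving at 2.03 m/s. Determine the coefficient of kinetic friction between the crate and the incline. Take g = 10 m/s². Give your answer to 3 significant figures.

μ_k = 0.526

Energy balance down the incline: mg L sinθ − ½mv² = μ_k (mg cosθ) L
mgL sinθ = 1434.3 J; ½mv² = 26.168 J
W_f = 1434.3 − 26.168 = 1408 J
μ_k = W_f/(mg cosθ · L) = 1408/(111.9 × 23.9) = 0.5264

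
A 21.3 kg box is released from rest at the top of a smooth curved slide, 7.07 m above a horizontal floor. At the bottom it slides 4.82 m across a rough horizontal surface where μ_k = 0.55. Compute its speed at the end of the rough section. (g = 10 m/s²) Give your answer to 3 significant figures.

Energy bookkeeping (friction removes W_f = μ_k N d):
mgh = ½mv² + μ_k m g d
W_f = μ_k mg d = (0.55)(21.3)(10)(4.82) = 564.7 J
½mv² = mgh − W_f = 1505.9 − 564.7 = 941.25 J
v = √(2 × 941.25/21.3) = 9.401 m/s

v = 9.40 m/s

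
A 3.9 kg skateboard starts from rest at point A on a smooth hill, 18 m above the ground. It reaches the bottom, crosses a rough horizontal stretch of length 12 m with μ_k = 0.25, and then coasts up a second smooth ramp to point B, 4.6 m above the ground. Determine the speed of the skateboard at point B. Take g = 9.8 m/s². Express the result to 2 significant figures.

v = 14 m/s

Energy at A: mgh₁ = (3.9)(9.8)(18) = 687.96 J
Friction loss: W_f = μ_k mg d = 114.7 J
At B: ½mv² + mgh₂ = mgh₁ − W_f
½mv² = 687.96 − 114.7 − 175.81 = 397.49 J
v = √(2 × 397.49/3.9) = 14.28 m/s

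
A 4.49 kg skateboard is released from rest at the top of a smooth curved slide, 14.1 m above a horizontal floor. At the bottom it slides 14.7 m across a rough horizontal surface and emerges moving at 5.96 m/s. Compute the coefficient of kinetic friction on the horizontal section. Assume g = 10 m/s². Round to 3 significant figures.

Energy at the top = energy at the end + work done against friction:
mgh = ½mv² + μ_k m g d
mgh = 633.09 J; ½mv² = 79.746 J
W_f = 633.09 − 79.746 = 553.3 J
μ_k = W_f/(mg·d) = 553.3/(44.90 × 14.7) = 0.8384

μ_k = 0.838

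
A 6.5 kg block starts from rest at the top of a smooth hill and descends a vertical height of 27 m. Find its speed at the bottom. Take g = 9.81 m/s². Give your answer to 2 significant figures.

Equating total energy at the two states: mgh = ½mv²
v = √(2gh) = √(2 × 9.81 × 27) = √529.74 = 23.02 m/s

v = 23 m/s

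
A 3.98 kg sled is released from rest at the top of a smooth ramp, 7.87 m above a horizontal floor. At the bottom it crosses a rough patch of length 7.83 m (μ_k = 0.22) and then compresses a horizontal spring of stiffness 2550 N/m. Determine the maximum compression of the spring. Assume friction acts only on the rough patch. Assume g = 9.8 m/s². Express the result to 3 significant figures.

Initial energy: E₁ = mgh = (3.98)(9.8)(7.87) = 306.96 J
Friction removes W_f = μ_k mg d = (0.22)(3.98)(9.8)(7.83) = 67.19 J
Energy reaching the spring: E = 306.96 − 67.19 = 239.77 J
At max compression ½kx² = E ⇒ x = √(2E/k) = √(2 × 239.77/2550) = 0.4337 m

x = 0.434 m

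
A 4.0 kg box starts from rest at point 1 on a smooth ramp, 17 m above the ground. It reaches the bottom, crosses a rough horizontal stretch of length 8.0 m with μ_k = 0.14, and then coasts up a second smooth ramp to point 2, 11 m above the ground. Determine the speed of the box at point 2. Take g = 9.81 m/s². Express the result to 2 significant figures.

v = 9.8 m/s

Energy at 1: mgh₁ = (4.0)(9.81)(17) = 667.08 J
Friction loss: W_f = μ_k mg d = 43.95 J
At 2: ½mv² + mgh₂ = mgh₁ − W_f
½mv² = 667.08 − 43.95 − 431.64 = 191.49 J
v = √(2 × 191.49/4.0) = 9.785 m/s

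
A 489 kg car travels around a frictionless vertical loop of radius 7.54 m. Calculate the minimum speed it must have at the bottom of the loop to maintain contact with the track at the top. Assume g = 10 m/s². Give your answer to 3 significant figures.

v = 19.4 m/s

At the top: mg = mv_top²/r ⇒ v_top² = gr = 75.40 m²/s²
Energy from bottom to top (height 2r): ½mv_bot² = ½mv_top² + mg(2r)
v_bot² = gr + 4gr = 5gr = 377.0
v_bot = √(5gr) = 19.42 m/s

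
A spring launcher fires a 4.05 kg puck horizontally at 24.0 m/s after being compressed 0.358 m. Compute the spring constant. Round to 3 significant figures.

Spring PE at full compression equals KE at release: ½kx² = ½mv²
k = mv²/x² = (4.05)(24.0)²/(0.358)² = 18202 N/m

k = 18200 N/m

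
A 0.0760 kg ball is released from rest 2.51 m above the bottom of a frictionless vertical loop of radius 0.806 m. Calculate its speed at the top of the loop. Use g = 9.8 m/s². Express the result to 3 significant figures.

Energy conservation: mgh = ½mv_top² + mg(2r)
v_top² = 2g(h − 2r) = 2(9.8)(2.51 − 1.612) = 17.60
v_top = 4.195 m/s

v = 4.20 m/s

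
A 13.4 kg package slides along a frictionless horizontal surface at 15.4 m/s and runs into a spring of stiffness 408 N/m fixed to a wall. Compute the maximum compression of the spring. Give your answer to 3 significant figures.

x = 2.79 m

All KE is stored as spring PE at maximum compression: ½mv² = ½kx²
x = v√(m/k) = 15.4 × √(13.4/408) = 2.791 m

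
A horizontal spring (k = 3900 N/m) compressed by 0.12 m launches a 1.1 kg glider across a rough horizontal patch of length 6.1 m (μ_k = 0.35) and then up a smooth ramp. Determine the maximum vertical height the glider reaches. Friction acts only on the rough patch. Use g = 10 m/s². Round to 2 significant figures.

h = 0.42 m

Spring energy: E₀ = ½kx² = ½(3900)(0.12)² = 28.080 J
Friction: W_f = μ_k mg d = (0.35)(1.1)(10)(6.1) = 23.48 J
Energy at base of ramp: E = 28.080 − 23.48 = 4.5950 J
At max height all remaining energy is PE: mgh = E ⇒ h = E/(mg) = 4.5950/(1.1 × 10) = 0.4177 m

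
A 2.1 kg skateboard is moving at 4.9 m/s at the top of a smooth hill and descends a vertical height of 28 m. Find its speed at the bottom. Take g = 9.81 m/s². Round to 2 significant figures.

Energy conservation between the two points: ½mv₀² + mgh = ½mv²
v² = v₀² + 2gh = (4.9)² + 2(9.81)(28) = 573.37
v = √573.37 = 23.95 m/s

v = 24 m/s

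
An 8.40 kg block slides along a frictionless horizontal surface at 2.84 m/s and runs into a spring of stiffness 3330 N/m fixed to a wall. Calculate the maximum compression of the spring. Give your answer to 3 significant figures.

x = 0.143 m

Conservation of energy between contact and max compression: ½mv² = ½kx²
x = v√(m/k) = 2.84 × √(8.40/3330) = 0.1426 m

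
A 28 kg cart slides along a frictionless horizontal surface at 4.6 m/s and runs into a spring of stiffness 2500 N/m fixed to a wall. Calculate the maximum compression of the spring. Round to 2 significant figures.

x = 0.49 m

At max compression the cart is momentarily at rest: ½mv² = ½kx²
x = v√(m/k) = 4.6 × √(28/2500) = 0.4868 m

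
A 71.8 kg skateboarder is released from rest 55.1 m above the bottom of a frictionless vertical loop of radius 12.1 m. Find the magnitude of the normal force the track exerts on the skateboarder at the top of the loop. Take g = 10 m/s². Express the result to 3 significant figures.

Energy from release to top (height 2r): mgh = ½mv_top² + mg(2r)
v_top² = 2g(h − 2r) = 2(10)(55.1 − 24.20) = 618.00 m²/s²
At the top, both N and weight point toward the centre: N + mg = mv_top²/r
N = m(v_top²/r − g) = 71.8(618.00/12.1 − 10) = 2949 N

N = 2950 N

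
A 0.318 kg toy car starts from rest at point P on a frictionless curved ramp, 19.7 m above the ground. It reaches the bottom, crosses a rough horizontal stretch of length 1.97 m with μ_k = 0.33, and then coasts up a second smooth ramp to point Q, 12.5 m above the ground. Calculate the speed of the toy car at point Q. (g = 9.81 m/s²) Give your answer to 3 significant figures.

v = 11.3 m/s

Energy at P: mgh₁ = (0.318)(9.81)(19.7) = 61.456 J
Friction loss: W_f = μ_k mg d = 2.028 J
At Q: ½mv² + mgh₂ = mgh₁ − W_f
½mv² = 61.456 − 2.028 − 38.995 = 20.433 J
v = √(2 × 20.433/0.318) = 11.34 m/s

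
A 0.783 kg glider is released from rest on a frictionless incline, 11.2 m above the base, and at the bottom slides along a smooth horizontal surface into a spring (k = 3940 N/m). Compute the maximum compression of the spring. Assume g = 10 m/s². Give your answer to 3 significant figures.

Gravitational PE at the top equals spring PE at max compression: mgh = ½kx²
x = √(2mgh/k) = √(2 × 0.783 × 10 × 11.2 / 3940) = 0.2110 m

x = 0.211 m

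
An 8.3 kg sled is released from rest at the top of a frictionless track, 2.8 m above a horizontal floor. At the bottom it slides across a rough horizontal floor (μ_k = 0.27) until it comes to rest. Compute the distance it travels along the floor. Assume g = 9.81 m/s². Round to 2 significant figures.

d = 10 m

Energy bookkeeping (friction removes W_f = μ_k N d):
At rest all PE has been dissipated by friction: mgh = μ_k m g d
d = h/μ_k = 2.8/0.27 = 10.37 m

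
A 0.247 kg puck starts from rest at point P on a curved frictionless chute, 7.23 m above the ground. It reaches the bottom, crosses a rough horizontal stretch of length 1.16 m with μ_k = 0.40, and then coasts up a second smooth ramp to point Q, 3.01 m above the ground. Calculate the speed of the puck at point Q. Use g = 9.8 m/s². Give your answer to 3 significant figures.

v = 8.58 m/s

Energy at P: mgh₁ = (0.247)(9.8)(7.23) = 17.501 J
Friction loss: W_f = μ_k mg d = 1.123 J
At Q: ½mv² + mgh₂ = mgh₁ − W_f
½mv² = 17.501 − 1.123 − 7.2860 = 9.0918 J
v = √(2 × 9.0918/0.247) = 8.580 m/s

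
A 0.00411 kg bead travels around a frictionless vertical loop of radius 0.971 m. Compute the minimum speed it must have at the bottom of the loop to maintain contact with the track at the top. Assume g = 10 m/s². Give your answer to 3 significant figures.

At the top: mg = mv_top²/r ⇒ v_top² = gr = 9.710 m²/s²
Energy from bottom to top (height 2r): ½mv_bot² = ½mv_top² + mg(2r)
v_bot² = gr + 4gr = 5gr = 48.55
v_bot = √(5gr) = 6.968 m/s

v = 6.97 m/s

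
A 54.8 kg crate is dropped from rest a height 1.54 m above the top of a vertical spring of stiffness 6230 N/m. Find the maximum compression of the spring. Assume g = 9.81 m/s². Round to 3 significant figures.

Measuring PE from the top of the relaxed spring, at max compression the crate has dropped H + x with zero KE, so:
mg(H + x) = ½kx²
½(6230)x² − (54.8)(9.81)x − (54.8)(9.81)(1.54) = 0
3115x² − 537.6x − 827.9 = 0
x = [537.6 + √(289001 + 1.0315e+07)]/(2 × 3115) = 0.6090 m

x = 0.609 m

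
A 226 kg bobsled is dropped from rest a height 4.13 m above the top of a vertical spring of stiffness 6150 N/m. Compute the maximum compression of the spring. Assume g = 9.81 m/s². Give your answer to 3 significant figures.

x = 2.12 m

Take the reference level at the top of the uncompressed spring. At max compression the bobsled has fallen H + x and is momentarily at rest:
mg(H + x) = ½kx²
½(6150)x² − (226)(9.81)x − (226)(9.81)(4.13) = 0
3075x² − 2217x − 9156 = 0
x = [2217 + √(4.915e+06 + 1.1262e+08)]/(2 × 3075) = 2.123 m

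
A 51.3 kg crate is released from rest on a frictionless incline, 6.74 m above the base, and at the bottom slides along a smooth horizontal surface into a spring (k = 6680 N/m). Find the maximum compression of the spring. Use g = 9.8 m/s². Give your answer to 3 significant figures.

At max compression the crate is momentarily at rest: mgh = ½kx²
x = √(2mgh/k) = √(2 × 51.3 × 9.8 × 6.74 / 6680) = 1.007 m

x = 1.01 m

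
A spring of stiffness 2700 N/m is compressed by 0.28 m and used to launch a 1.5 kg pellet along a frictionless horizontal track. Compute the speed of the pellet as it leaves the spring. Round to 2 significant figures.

v = 12 m/s

Spring PE converts entirely to kinetic energy: ½kx² = ½mv²
v = x√(k/m) = 0.28 × √(2700/1.5) = 11.88 m/s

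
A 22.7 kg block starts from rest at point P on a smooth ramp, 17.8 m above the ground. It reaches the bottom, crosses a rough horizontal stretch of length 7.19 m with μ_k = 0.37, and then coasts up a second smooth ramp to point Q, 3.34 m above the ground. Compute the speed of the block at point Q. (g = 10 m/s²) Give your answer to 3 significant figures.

v = 15.4 m/s

Energy at P: mgh₁ = (22.7)(10)(17.8) = 4040.6 J
Friction loss: W_f = μ_k mg d = 603.9 J
At Q: ½mv² + mgh₂ = mgh₁ − W_f
½mv² = 4040.6 − 603.9 − 758.18 = 2678.5 J
v = √(2 × 2678.5/22.7) = 15.36 m/s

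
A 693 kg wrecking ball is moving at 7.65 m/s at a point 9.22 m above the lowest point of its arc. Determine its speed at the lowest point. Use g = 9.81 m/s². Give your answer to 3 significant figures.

v = 15.5 m/s

Energy conservation between the two points: ½mv₀² + mgh = ½mv²
The mass cancels from both sides.
v² = v₀² + 2gh = (7.65)² + 2(9.81)(9.22) = 239.42
v = √239.42 = 15.47 m/s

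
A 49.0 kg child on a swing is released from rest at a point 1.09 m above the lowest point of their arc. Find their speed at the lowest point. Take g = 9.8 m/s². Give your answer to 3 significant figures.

v = 4.62 m/s

Energy conservation between the two points: mgh = ½mv²
v = √(2gh) = √(2 × 9.8 × 1.09) = √21.364 = 4.622 m/s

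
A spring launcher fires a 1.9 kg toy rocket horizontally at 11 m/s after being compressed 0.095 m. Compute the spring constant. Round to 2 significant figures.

k = 25000 N/m

½kx² = ½mv²
k = mv²/x² = (1.9)(11)²/(0.095)² = 25474 N/m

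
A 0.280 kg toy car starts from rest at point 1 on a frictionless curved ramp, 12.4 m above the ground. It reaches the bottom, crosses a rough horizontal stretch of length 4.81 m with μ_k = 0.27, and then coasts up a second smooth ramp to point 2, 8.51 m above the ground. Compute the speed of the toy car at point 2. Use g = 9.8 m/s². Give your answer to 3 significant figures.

Energy at 1: mgh₁ = (0.280)(9.8)(12.4) = 34.026 J
Friction loss: W_f = μ_k mg d = 3.564 J
At 2: ½mv² + mgh₂ = mgh₁ − W_f
½mv² = 34.026 − 3.564 − 23.351 = 7.1105 J
v = √(2 × 7.1105/0.280) = 7.127 m/s

v = 7.13 m/s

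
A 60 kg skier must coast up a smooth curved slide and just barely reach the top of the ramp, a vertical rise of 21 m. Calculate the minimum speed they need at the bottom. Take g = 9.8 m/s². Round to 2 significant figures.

v = 20 m/s

At the top they are momentarily at rest, so all KE converts to PE: ½mv² = mgh
v = √(2gh) = √(2 × 9.8 × 21) = 20.29 m/s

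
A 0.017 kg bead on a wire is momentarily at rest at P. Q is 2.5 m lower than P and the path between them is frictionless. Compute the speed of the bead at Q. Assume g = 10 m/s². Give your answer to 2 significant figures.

Mechanical energy is conserved (no friction): mgh = ½mv²
The mass cancels from both sides.
v = √(2gh) = √(2 × 10 × 2.5) = √50.000 = 7.071 m/s

v = 7.1 m/s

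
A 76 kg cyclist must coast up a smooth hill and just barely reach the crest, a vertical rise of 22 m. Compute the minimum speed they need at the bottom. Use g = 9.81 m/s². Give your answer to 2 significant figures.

v = 21 m/s

At the top they are momentarily at rest, so all KE converts to PE: ½mv² = mgh
v = √(2gh) = √(2 × 9.81 × 22) = 20.78 m/s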